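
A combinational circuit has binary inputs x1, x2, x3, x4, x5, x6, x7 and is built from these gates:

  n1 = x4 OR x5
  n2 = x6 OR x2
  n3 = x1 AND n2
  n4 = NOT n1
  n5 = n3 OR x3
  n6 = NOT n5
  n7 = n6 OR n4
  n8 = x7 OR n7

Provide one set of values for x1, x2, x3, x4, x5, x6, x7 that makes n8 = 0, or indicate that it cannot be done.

x1=0, x2=0, x3=1, x4=1, x5=0, x6=0, x7=0

Check with x1=0, x2=0, x3=1, x4=1, x5=0, x6=0, x7=0:
n1 = x4 OR x5 = 1 OR 0 = 1
n2 = x6 OR x2 = 0 OR 0 = 0
n3 = x1 AND n2 = 0 AND 0 = 0
n4 = NOT n1 = NOT 1 = 0
n5 = n3 OR x3 = 0 OR 1 = 1
n6 = NOT n5 = NOT 1 = 0
n7 = n6 OR n4 = 0 OR 0 = 0
n8 = x7 OR n7 = 0 OR 0 = 0
So n8 = 0 as required.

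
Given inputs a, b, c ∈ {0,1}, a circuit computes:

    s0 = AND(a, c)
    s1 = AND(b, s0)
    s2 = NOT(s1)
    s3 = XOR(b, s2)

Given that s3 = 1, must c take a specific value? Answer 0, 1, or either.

either

Both values of c occur among assignments with s3 = 1:
  c=0: a=0, b=0, c=0
  c=1: a=0, b=0, c=1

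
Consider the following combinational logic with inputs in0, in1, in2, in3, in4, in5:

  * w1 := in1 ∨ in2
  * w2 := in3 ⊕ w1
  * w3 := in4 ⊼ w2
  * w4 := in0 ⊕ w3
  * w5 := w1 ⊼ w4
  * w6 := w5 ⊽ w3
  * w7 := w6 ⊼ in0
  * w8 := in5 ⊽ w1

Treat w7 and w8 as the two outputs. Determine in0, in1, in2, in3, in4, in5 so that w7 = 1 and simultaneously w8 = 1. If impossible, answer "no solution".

Check with in0=1, in1=0, in2=0, in3=0, in4=1, in5=0:
w1 = in1 ∨ in2 = 0 ∨ 0 = 0
w2 = in3 ⊕ w1 = 0 ⊕ 0 = 0
w3 = in4 ⊼ w2 = 1 ⊼ 0 = 1
w4 = in0 ⊕ w3 = 1 ⊕ 1 = 0
w5 = w1 ⊼ w4 = 0 ⊼ 0 = 1
w6 = w5 ⊽ w3 = 1 ⊽ 1 = 0
w7 = w6 ⊼ in0 = 0 ⊼ 1 = 1
w8 = in5 ⊽ w1 = 0 ⊽ 0 = 1
So w7 = 1 and w8 = 1.

in0=1, in1=0, in2=0, in3=0, in4=1, in5=0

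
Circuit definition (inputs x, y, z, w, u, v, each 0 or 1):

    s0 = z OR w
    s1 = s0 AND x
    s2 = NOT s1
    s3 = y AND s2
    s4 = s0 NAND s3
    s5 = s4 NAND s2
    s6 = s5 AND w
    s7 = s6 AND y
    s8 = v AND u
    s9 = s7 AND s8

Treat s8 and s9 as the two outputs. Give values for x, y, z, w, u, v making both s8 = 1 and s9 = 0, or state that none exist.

x=1 y=0 z=1 w=1 u=1 v=1

Check with x=1 y=0 z=1 w=1 u=1 v=1:
s0 = z OR w = 1 OR 1 = 1
s1 = s0 AND x = 1 AND 1 = 1
s2 = NOT s1 = NOT 1 = 0
s3 = y AND s2 = 0 AND 0 = 0
s4 = s0 NAND s3 = 1 NAND 0 = 1
s5 = s4 NAND s2 = 1 NAND 0 = 1
s6 = s5 AND w = 1 AND 1 = 1
s7 = s6 AND y = 1 AND 0 = 0
s8 = v AND u = 1 AND 1 = 1
s9 = s7 AND s8 = 0 AND 1 = 0
So s8 = 1 and s9 = 0.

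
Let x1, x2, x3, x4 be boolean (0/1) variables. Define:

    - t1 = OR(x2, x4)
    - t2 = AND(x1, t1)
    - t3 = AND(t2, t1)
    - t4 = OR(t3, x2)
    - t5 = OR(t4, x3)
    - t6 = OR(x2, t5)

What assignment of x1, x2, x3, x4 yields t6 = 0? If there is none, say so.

x1=0, x2=0, x3=0, x4=1

t6 = OR(x2, t5) must be 0, so both x2 = 0 and t5 = 0.
t5 = OR(t4, x3) must be 0, so both t4 = 0 and x3 = 0.
t4 = OR(t3, x2) must be 0, so both t3 = 0 and x2 = 0.
Check with x1=0, x2=0, x3=0, x4=1:
t1 = OR(x2, x4) = OR(0, 1) = 1
t2 = AND(x1, t1) = AND(0, 1) = 0
t3 = AND(t2, t1) = AND(0, 1) = 0
t4 = OR(t3, x2) = OR(0, 0) = 0
t5 = OR(t4, x3) = OR(0, 0) = 0
t6 = OR(x2, t5) = OR(0, 0) = 0
So t6 = 0 as required.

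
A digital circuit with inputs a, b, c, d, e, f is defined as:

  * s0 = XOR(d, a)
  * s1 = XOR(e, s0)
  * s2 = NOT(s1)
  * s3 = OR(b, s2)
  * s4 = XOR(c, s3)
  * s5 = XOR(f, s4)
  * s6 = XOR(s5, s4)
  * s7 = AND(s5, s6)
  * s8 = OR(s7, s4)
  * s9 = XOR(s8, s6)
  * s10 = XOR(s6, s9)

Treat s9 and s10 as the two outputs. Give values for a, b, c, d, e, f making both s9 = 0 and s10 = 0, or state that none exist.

Check with a=0, b=0, c=0, d=1, e=0, f=0:
s0 = XOR(d, a) = XOR(1, 0) = 1
s1 = XOR(e, s0) = XOR(0, 1) = 1
s2 = NOT(s1) = NOT 1 = 0
s3 = OR(b, s2) = OR(0, 0) = 0
s4 = XOR(c, s3) = XOR(0, 0) = 0
s5 = XOR(f, s4) = XOR(0, 0) = 0
s6 = XOR(s5, s4) = XOR(0, 0) = 0
s7 = AND(s5, s6) = AND(0, 0) = 0
s8 = OR(s7, s4) = OR(0, 0) = 0
s9 = XOR(s8, s6) = XOR(0, 0) = 0
s10 = XOR(s6, s9) = XOR(0, 0) = 0
So s9 = 0 and s10 = 0.

a=0, b=0, c=0, d=1, e=0, f=0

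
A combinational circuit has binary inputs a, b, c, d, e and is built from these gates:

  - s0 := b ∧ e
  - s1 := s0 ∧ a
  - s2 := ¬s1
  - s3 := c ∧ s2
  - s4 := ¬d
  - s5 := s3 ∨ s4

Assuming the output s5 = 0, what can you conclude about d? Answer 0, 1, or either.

s5 = s3 ∨ s4 must be 0, so both s3 = 0 and s4 = 0.
s3 = c ∧ s2 must be 0, so at least one of c, s2 is 0.
s4 = ¬d must be 0, so d = 1.
Every assignment with s5 = 0 has d = 1; there are 9 such assignment(s).

1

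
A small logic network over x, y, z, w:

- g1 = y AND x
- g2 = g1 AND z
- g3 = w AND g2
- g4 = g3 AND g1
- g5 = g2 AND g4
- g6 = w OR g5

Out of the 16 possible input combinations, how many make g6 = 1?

8

g6 = w OR g5 must be 1, so at least one of w, g5 is 1.
Enumerating the 16 input combinations, 8 give g6 = 1 and 8 give g6 = 0.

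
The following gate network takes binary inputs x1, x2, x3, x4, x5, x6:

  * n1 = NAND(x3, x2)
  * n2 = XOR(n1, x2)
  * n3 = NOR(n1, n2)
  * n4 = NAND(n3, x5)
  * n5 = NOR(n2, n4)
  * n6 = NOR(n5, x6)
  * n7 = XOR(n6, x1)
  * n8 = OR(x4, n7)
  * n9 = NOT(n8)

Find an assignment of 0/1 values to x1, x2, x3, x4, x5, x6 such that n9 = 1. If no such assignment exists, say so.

n9 = NOT(n8) must be 1, so n8 = 0.
n8 = OR(x4, n7) must be 0, so both x4 = 0 and n7 = 0.
n7 = XOR(n6, x1) must be 0, so n6 and x1 are equal.
Check with x1=0, x2=1, x3=0, x4=0, x5=1, x6=1:
n1 = NAND(x3, x2) = NAND(0, 1) = 1
n2 = XOR(n1, x2) = XOR(1, 1) = 0
n3 = NOR(n1, n2) = NOR(1, 0) = 0
n4 = NAND(n3, x5) = NAND(0, 1) = 1
n5 = NOR(n2, n4) = NOR(0, 1) = 0
n6 = NOR(n5, x6) = NOR(0, 1) = 0
n7 = XOR(n6, x1) = XOR(0, 0) = 0
n8 = OR(x4, n7) = OR(0, 0) = 0
n9 = NOT(n8) = NOT 0 = 1
So n9 = 1 as required.

x1=0, x2=1, x3=0, x4=0, x5=1, x6=1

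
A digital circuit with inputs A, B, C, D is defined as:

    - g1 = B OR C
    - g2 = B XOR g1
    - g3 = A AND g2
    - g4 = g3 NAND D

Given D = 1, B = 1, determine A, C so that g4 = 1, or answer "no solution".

Check with D = 1, B = 1 and A=0, C=0:
g1 = B OR C = 1 OR 0 = 1
g2 = B XOR g1 = 1 XOR 1 = 0
g3 = A AND g2 = 0 AND 0 = 0
g4 = g3 NAND D = 0 NAND 1 = 1
So g4 = 1.

A=0, C=0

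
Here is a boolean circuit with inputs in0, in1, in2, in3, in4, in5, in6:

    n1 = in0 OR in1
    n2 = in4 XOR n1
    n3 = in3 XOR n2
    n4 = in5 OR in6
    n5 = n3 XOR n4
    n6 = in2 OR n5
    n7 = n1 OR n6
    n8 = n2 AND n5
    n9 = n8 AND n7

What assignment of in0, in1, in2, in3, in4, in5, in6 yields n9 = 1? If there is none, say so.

Check with in0=1 in1=1 in2=1 in3=1 in4=0 in5=1 in6=1:
n1 = in0 OR in1 = 1 OR 1 = 1
n2 = in4 XOR n1 = 0 XOR 1 = 1
n3 = in3 XOR n2 = 1 XOR 1 = 0
n4 = in5 OR in6 = 1 OR 1 = 1
n5 = n3 XOR n4 = 0 XOR 1 = 1
n6 = in2 OR n5 = 1 OR 1 = 1
n7 = n1 OR n6 = 1 OR 1 = 1
n8 = n2 AND n5 = 1 AND 1 = 1
n9 = n8 AND n7 = 1 AND 1 = 1
So n9 = 1 as required.

in0=1 in1=1 in2=1 in3=1 in4=0 in5=1 in6=1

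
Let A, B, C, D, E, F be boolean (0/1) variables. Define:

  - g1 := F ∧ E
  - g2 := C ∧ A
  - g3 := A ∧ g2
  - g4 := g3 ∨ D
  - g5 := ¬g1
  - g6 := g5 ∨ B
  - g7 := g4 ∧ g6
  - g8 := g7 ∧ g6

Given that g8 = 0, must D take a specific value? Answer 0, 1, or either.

Both values of D occur among assignments with g8 = 0:
  D=0: A=0, B=0, C=0, D=0, E=0, F=0
  D=1: A=0, B=0, C=0, D=1, E=1, F=1

either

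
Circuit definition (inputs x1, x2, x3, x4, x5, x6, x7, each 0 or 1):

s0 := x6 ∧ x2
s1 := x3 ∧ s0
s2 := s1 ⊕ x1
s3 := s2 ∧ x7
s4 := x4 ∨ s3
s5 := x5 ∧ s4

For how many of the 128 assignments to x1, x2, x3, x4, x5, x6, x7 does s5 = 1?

s5 = x5 ∧ s4 must be 1, so both x5 = 1 and s4 = 1.
Enumerating the 128 input combinations, 40 give s5 = 1 and 88 give s5 = 0.

40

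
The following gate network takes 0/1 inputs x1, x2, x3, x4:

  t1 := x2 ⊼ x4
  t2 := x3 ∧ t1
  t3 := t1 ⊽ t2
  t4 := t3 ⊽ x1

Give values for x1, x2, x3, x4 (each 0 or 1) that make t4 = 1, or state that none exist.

x1=0, x2=1, x3=0, x4=0

Check with x1=0, x2=1, x3=0, x4=0:
t1 = x2 ⊼ x4 = 1 ⊼ 0 = 1
t2 = x3 ∧ t1 = 0 ∧ 1 = 0
t3 = t1 ⊽ t2 = 1 ⊽ 0 = 0
t4 = t3 ⊽ x1 = 0 ⊽ 0 = 1
So t4 = 1 as required.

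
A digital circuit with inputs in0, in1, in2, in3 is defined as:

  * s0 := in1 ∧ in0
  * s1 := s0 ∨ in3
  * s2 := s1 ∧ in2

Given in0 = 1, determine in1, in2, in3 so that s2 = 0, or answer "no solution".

in1=0 in2=1 in3=0

Check with in0 = 1 and in1=0, in2=1, in3=0:
s0 = in1 ∧ in0 = 0 ∧ 1 = 0
s1 = s0 ∨ in3 = 0 ∨ 0 = 0
s2 = s1 ∧ in2 = 0 ∧ 1 = 0
So s2 = 0.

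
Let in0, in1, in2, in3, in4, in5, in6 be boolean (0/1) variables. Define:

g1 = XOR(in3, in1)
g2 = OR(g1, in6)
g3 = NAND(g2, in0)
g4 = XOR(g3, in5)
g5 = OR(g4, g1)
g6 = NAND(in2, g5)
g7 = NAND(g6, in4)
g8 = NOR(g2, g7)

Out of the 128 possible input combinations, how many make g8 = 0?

116

g8 = NOR(g2, g7) must be 0, so at least one of g2, g7 is 1.
Enumerating the 128 input combinations, 116 give g8 = 0 and 12 give g8 = 1.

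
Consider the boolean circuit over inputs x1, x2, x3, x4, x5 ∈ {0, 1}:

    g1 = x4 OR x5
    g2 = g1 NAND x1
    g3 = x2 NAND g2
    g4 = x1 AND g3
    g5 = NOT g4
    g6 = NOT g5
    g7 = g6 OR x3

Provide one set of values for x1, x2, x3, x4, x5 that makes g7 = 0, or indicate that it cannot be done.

Check with x1=0, x2=1, x3=0, x4=0, x5=1:
g1 = x4 OR x5 = 0 OR 1 = 1
g2 = g1 NAND x1 = 1 NAND 0 = 1
g3 = x2 NAND g2 = 1 NAND 1 = 0
g4 = x1 AND g3 = 0 AND 0 = 0
g5 = NOT g4 = NOT 0 = 1
g6 = NOT g5 = NOT 1 = 0
g7 = g6 OR x3 = 0 OR 0 = 0
So g7 = 0 as required.

x1=0, x2=1, x3=0, x4=0, x5=1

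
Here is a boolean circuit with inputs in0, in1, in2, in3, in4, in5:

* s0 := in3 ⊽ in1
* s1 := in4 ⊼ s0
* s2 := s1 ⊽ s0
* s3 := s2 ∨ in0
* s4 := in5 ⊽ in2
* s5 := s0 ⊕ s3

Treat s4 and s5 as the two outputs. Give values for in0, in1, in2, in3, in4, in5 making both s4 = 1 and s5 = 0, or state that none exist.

in0=0, in1=1, in2=0, in3=1, in4=1, in5=0

Check with in0=0, in1=1, in2=0, in3=1, in4=1, in5=0:
s0 = in3 ⊽ in1 = 1 ⊽ 1 = 0
s1 = in4 ⊼ s0 = 1 ⊼ 0 = 1
s2 = s1 ⊽ s0 = 1 ⊽ 0 = 0
s3 = s2 ∨ in0 = 0 ∨ 0 = 0
s4 = in5 ⊽ in2 = 0 ⊽ 0 = 1
s5 = s0 ⊕ s3 = 0 ⊕ 0 = 0
So s4 = 1 and s5 = 0.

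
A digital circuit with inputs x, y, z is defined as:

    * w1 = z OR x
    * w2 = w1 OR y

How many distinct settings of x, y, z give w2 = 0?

1

w2 = w1 OR y must be 0, so both w1 = 0 and y = 0.
w1 = z OR x must be 0, so both z = 0 and x = 0.
Satisfying assignments:
  x=0, y=0, z=0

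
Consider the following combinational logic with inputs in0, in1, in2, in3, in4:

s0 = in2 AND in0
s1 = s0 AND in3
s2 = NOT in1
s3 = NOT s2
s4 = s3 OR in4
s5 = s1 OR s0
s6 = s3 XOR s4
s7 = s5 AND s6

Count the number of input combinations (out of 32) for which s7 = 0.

30

s7 = s5 AND s6 must be 0, so at least one of s5, s6 is 0.
Enumerating the 32 input combinations, 30 give s7 = 0 and 2 give s7 = 1.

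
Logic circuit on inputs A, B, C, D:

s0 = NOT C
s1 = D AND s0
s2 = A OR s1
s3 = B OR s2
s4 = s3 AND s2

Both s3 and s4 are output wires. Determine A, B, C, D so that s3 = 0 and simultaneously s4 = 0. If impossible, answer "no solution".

A=0, B=0, C=1, D=1

Check with A=0, B=0, C=1, D=1:
s0 = NOT C = NOT 1 = 0
s1 = D AND s0 = 1 AND 0 = 0
s2 = A OR s1 = 0 OR 0 = 0
s3 = B OR s2 = 0 OR 0 = 0
s4 = s3 AND s2 = 0 AND 0 = 0
So s3 = 0 and s4 = 0.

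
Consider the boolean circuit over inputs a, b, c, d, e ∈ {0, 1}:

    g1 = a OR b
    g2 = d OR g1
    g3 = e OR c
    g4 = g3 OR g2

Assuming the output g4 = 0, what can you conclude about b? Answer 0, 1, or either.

0

g4 = g3 OR g2 must be 0, so both g3 = 0 and g2 = 0.
g3 = e OR c must be 0, so both e = 0 and c = 0.
Every assignment with g4 = 0 has b = 0; there are 1 such assignment(s).
  a=0, b=0, c=0, d=0, e=0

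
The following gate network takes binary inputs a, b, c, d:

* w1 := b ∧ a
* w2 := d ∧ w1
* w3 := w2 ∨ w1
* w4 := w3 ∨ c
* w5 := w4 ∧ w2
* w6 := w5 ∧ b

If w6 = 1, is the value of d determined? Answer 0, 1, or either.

w6 = w5 ∧ b must be 1, so both w5 = 1 and b = 1.
Every assignment with w6 = 1 has d = 1; there are 2 such assignment(s).
  a=1, b=1, c=0, d=1
  a=1, b=1, c=1, d=1

1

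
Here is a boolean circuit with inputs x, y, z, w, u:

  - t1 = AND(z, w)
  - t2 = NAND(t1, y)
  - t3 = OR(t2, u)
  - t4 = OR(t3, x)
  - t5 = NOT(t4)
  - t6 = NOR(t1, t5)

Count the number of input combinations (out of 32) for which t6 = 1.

t6 = NOR(t1, t5) must be 1, so both t1 = 0 and t5 = 0.
t1 = AND(z, w) must be 0, so at least one of z, w is 0.
t5 = NOT(t4) must be 0, so t4 = 1.
Enumerating the 32 input combinations, 24 give t6 = 1 and 8 give t6 = 0.

24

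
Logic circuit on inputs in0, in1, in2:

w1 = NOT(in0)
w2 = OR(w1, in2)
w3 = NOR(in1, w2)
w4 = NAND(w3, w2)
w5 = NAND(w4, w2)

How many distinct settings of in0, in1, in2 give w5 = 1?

2

w5 = NAND(w4, w2) must be 1, so at least one of w4, w2 is 0.
Enumerating the 8 input combinations, 2 give w5 = 1 and 6 give w5 = 0.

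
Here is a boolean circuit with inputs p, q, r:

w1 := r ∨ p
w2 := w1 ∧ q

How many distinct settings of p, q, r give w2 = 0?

5

w2 = w1 ∧ q must be 0, so at least one of w1, q is 0.
Satisfying assignments:
  p=0, q=0, r=0
  p=0, q=0, r=1
  p=0, q=1, r=0
  p=1, q=0, r=0
  p=1, q=0, r=1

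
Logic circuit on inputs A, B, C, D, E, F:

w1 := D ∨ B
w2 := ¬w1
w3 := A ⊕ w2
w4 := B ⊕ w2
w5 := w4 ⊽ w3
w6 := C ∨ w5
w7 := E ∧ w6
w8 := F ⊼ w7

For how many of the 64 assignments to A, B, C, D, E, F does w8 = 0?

9

w8 = F ⊼ w7 must be 0, so both F = 1 and w7 = 1.
w7 = E ∧ w6 must be 1, so both E = 1 and w6 = 1.
Enumerating the 64 input combinations, 9 give w8 = 0 and 55 give w8 = 1.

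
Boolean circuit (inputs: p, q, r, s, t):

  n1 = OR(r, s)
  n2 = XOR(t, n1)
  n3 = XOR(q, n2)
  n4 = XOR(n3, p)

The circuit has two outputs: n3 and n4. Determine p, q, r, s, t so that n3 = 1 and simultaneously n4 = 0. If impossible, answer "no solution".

p=1, q=1, r=0, s=0, t=0

Check with p=1, q=1, r=0, s=0, t=0:
n1 = OR(r, s) = OR(0, 0) = 0
n2 = XOR(t, n1) = XOR(0, 0) = 0
n3 = XOR(q, n2) = XOR(1, 0) = 1
n4 = XOR(n3, p) = XOR(1, 1) = 0
So n3 = 1 and n4 = 0.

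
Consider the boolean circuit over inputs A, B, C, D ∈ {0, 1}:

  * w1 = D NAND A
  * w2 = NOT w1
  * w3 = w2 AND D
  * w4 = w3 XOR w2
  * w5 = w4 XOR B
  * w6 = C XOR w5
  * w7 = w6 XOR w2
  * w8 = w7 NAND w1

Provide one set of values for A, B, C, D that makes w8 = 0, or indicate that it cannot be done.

w8 = w7 NAND w1 must be 0, so both w7 = 1 and w1 = 1.
w7 = w6 XOR w2 must be 1, so w6 and w2 differ.
Check with A=0 B=0 C=1 D=0:
w1 = D NAND A = 0 NAND 0 = 1
w2 = NOT w1 = NOT 1 = 0
w3 = w2 AND D = 0 AND 0 = 0
w4 = w3 XOR w2 = 0 XOR 0 = 0
w5 = w4 XOR B = 0 XOR 0 = 0
w6 = C XOR w5 = 1 XOR 0 = 1
w7 = w6 XOR w2 = 1 XOR 0 = 1
w8 = w7 NAND w1 = 1 NAND 1 = 0
So w8 = 0 as required.

A=0 B=0 C=1 D=0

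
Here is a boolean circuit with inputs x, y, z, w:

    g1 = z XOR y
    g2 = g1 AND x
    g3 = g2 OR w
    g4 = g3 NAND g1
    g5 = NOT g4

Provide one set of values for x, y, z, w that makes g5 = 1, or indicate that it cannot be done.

Check with x=1, y=0, z=1, w=1:
g1 = z XOR y = 1 XOR 0 = 1
g2 = g1 AND x = 1 AND 1 = 1
g3 = g2 OR w = 1 OR 1 = 1
g4 = g3 NAND g1 = 1 NAND 1 = 0
g5 = NOT g4 = NOT 0 = 1
So g5 = 1 as required.

x=1, y=0, z=1, w=1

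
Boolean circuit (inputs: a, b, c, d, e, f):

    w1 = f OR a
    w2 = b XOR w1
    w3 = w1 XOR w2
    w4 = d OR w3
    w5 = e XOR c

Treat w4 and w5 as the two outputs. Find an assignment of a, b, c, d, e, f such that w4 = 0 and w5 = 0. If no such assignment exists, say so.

a=1, b=0, c=1, d=0, e=1, f=0

Check with a=1, b=0, c=1, d=0, e=1, f=0:
w1 = f OR a = 0 OR 1 = 1
w2 = b XOR w1 = 0 XOR 1 = 1
w3 = w1 XOR w2 = 1 XOR 1 = 0
w4 = d OR w3 = 0 OR 0 = 0
w5 = e XOR c = 1 XOR 1 = 0
So w4 = 0 and w5 = 0.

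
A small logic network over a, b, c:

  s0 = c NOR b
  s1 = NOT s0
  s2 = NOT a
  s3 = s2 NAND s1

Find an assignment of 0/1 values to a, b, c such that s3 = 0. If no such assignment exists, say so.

a=0, b=1, c=1

s3 = s2 NAND s1 must be 0, so both s2 = 1 and s1 = 1.
s2 = NOT a must be 1, so a = 0.
s1 = NOT s0 must be 1, so s0 = 0.
Check with a=0, b=1, c=1:
s0 = c NOR b = 1 NOR 1 = 0
s1 = NOT s0 = NOT 0 = 1
s2 = NOT a = NOT 0 = 1
s3 = s2 NAND s1 = 1 NAND 1 = 0
So s3 = 0 as required.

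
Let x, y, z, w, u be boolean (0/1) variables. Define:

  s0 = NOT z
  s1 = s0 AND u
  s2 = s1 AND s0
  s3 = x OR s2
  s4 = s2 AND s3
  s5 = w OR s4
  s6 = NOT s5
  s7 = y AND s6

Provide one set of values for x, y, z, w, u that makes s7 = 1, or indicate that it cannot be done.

Check with x=0 y=1 z=0 w=0 u=0:
s0 = NOT z = NOT 0 = 1
s1 = s0 AND u = 1 AND 0 = 0
s2 = s1 AND s0 = 0 AND 1 = 0
s3 = x OR s2 = 0 OR 0 = 0
s4 = s2 AND s3 = 0 AND 0 = 0
s5 = w OR s4 = 0 OR 0 = 0
s6 = NOT s5 = NOT 0 = 1
s7 = y AND s6 = 1 AND 1 = 1
So s7 = 1 as required.

x=0 y=1 z=0 w=0 u=0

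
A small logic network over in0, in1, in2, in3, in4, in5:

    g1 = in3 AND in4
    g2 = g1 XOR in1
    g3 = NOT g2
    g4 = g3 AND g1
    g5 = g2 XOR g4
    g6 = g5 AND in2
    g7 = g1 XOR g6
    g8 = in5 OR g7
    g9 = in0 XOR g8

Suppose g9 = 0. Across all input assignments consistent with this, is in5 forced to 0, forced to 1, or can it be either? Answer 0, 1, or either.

Both values of in5 occur among assignments with g9 = 0:
  in5=0: in0=0, in1=0, in2=0, in3=0, in4=0, in5=0
  in5=1: in0=1, in1=0, in2=0, in3=0, in4=0, in5=1

either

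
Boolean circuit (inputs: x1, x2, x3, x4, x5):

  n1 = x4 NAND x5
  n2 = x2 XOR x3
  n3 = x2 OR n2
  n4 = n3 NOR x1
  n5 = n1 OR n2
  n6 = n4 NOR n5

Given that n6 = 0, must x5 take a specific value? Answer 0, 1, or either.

Both values of x5 occur among assignments with n6 = 0:
  x5=0: x1=0, x2=0, x3=0, x4=0, x5=0
  x5=1: x1=0, x2=0, x3=0, x4=0, x5=1

either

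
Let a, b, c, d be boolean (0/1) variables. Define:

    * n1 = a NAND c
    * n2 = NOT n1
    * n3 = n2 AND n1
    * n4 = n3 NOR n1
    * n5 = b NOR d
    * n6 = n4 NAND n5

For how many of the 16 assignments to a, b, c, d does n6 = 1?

n6 = n4 NAND n5 must be 1, so at least one of n4, n5 is 0.
Enumerating the 16 input combinations, 15 give n6 = 1 and 1 give n6 = 0.

15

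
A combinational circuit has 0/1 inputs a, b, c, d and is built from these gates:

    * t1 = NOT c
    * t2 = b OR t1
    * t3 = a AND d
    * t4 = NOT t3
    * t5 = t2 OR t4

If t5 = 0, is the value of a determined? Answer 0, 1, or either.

t5 = t2 OR t4 must be 0, so both t2 = 0 and t4 = 0.
t2 = b OR t1 must be 0, so both b = 0 and t1 = 0.
t4 = NOT t3 must be 0, so t3 = 1.
Every assignment with t5 = 0 has a = 1; there are 1 such assignment(s).
  a=1, b=0, c=1, d=1

1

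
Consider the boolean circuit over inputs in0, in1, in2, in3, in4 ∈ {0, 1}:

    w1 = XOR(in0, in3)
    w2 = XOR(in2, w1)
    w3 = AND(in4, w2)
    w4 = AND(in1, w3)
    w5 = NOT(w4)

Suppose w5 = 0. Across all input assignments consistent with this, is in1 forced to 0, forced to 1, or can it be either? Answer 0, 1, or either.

1

w5 = NOT(w4) must be 0, so w4 = 1.
w4 = AND(in1, w3) must be 1, so both in1 = 1 and w3 = 1.
w3 = AND(in4, w2) must be 1, so both in4 = 1 and w2 = 1.
Every assignment with w5 = 0 has in1 = 1; there are 4 such assignment(s).
  in0=0, in1=1, in2=0, in3=1, in4=1
  in0=0, in1=1, in2=1, in3=0, in4=1
  in0=1, in1=1, in2=0, in3=0, in4=1
  in0=1, in1=1, in2=1, in3=1, in4=1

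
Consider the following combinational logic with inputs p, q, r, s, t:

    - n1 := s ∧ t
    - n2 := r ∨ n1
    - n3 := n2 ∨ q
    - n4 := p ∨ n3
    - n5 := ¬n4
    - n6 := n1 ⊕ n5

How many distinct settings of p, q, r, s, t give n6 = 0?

21

n6 = n1 ⊕ n5 must be 0, so n1 and n5 are equal.
Enumerating the 32 input combinations, 21 give n6 = 0 and 11 give n6 = 1.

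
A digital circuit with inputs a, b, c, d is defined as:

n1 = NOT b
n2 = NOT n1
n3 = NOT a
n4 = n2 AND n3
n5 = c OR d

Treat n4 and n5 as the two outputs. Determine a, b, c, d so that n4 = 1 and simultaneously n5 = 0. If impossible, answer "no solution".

Check with a=0, b=1, c=0, d=0:
n1 = NOT b = NOT 1 = 0
n2 = NOT n1 = NOT 0 = 1
n3 = NOT a = NOT 0 = 1
n4 = n2 AND n3 = 1 AND 1 = 1
n5 = c OR d = 0 OR 0 = 0
So n4 = 1 and n5 = 0.

a=0, b=1, c=0, d=0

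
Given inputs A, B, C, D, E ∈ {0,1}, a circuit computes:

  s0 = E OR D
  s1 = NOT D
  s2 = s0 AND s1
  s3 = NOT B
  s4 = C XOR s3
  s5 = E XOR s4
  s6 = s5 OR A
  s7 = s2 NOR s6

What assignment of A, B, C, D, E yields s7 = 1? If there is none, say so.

A=0, B=1, C=0, D=0, E=0

s7 = s2 NOR s6 must be 1, so both s2 = 0 and s6 = 0.
Check with A=0, B=1, C=0, D=0, E=0:
s0 = E OR D = 0 OR 0 = 0
s1 = NOT D = NOT 0 = 1
s2 = s0 AND s1 = 0 AND 1 = 0
s3 = NOT B = NOT 1 = 0
s4 = C XOR s3 = 0 XOR 0 = 0
s5 = E XOR s4 = 0 XOR 0 = 0
s6 = s5 OR A = 0 OR 0 = 0
s7 = s2 NOR s6 = 0 NOR 0 = 1
So s7 = 1 as required.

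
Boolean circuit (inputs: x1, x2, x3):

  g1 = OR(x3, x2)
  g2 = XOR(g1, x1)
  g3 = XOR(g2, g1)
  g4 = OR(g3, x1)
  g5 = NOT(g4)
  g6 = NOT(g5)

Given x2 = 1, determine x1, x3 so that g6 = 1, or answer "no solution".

Check with x2 = 1 and x1=1, x3=1:
g1 = OR(x3, x2) = OR(1, 1) = 1
g2 = XOR(g1, x1) = XOR(1, 1) = 0
g3 = XOR(g2, g1) = XOR(0, 1) = 1
g4 = OR(g3, x1) = OR(1, 1) = 1
g5 = NOT(g4) = NOT 1 = 0
g6 = NOT(g5) = NOT 0 = 1
So g6 = 1.

x1=1, x3=1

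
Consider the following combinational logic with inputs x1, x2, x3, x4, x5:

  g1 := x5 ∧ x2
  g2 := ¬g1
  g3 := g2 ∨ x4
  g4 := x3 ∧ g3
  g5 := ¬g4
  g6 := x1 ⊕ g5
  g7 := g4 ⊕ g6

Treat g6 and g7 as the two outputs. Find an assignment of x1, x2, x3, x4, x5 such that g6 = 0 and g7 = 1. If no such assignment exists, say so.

x1=0 x2=0 x3=1 x4=1 x5=1

Check with x1=0 x2=0 x3=1 x4=1 x5=1:
g1 = x5 ∧ x2 = 1 ∧ 0 = 0
g2 = ¬g1 = ¬0 = 1
g3 = g2 ∨ x4 = 1 ∨ 1 = 1
g4 = x3 ∧ g3 = 1 ∧ 1 = 1
g5 = ¬g4 = ¬1 = 0
g6 = x1 ⊕ g5 = 0 ⊕ 0 = 0
g7 = g4 ⊕ g6 = 1 ⊕ 0 = 1
So g6 = 0 and g7 = 1.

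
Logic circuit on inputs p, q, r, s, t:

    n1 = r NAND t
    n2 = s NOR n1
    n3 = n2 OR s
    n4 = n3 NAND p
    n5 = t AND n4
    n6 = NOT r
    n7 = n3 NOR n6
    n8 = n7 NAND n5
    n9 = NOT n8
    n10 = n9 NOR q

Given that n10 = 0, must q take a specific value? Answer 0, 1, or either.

1

n10 = n9 NOR q must be 0, so at least one of n9, q is 1.
Every assignment with n10 = 0 has q = 1; there are 16 such assignment(s).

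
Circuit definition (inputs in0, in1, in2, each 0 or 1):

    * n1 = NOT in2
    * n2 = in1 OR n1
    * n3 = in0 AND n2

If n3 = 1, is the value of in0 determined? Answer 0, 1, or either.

1

n3 = in0 AND n2 must be 1, so both in0 = 1 and n2 = 1.
Every assignment with n3 = 1 has in0 = 1; there are 3 such assignment(s).
  in0=1, in1=0, in2=0
  in0=1, in1=1, in2=0
  in0=1, in1=1, in2=1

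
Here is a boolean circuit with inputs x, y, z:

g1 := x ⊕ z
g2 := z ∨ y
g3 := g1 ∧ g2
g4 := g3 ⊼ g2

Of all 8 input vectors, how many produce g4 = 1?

g4 = g3 ⊼ g2 must be 1, so at least one of g3, g2 is 0.
Enumerating the 8 input combinations, 5 give g4 = 1 and 3 give g4 = 0.

5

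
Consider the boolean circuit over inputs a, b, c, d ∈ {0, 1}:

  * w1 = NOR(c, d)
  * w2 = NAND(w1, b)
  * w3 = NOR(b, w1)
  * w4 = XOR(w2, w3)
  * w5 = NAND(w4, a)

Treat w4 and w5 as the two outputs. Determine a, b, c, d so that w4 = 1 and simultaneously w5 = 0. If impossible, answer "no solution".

Check with a=1, b=1, c=1, d=0:
w1 = NOR(c, d) = NOR(1, 0) = 0
w2 = NAND(w1, b) = NAND(0, 1) = 1
w3 = NOR(b, w1) = NOR(1, 0) = 0
w4 = XOR(w2, w3) = XOR(1, 0) = 1
w5 = NAND(w4, a) = NAND(1, 1) = 0
So w4 = 1 and w5 = 0.

a=1, b=1, c=1, d=0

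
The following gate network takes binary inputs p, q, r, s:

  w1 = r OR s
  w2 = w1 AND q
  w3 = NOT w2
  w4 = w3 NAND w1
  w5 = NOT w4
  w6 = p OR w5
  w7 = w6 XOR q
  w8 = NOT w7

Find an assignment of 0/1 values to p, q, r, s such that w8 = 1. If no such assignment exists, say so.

Check with p=1, q=1, r=1, s=0:
w1 = r OR s = 1 OR 0 = 1
w2 = w1 AND q = 1 AND 1 = 1
w3 = NOT w2 = NOT 1 = 0
w4 = w3 NAND w1 = 0 NAND 1 = 1
w5 = NOT w4 = NOT 1 = 0
w6 = p OR w5 = 1 OR 0 = 1
w7 = w6 XOR q = 1 XOR 1 = 0
w8 = NOT w7 = NOT 0 = 1
So w8 = 1 as required.

p=1, q=1, r=1, s=0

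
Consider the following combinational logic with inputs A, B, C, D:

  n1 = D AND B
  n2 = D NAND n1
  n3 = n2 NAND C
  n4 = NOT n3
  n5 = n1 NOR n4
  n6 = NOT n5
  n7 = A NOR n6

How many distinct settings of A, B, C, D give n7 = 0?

13

n7 = A NOR n6 must be 0, so at least one of A, n6 is 1.
Enumerating the 16 input combinations, 13 give n7 = 0 and 3 give n7 = 1.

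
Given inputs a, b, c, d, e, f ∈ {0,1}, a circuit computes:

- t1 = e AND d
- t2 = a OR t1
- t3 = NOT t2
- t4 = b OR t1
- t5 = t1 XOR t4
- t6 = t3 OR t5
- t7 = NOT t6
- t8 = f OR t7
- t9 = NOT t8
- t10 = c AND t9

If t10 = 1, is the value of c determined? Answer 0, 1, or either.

1

t10 = c AND t9 must be 1, so both c = 1 and t9 = 1.
t9 = NOT t8 must be 1, so t8 = 0.
t8 = f OR t7 must be 0, so both f = 0 and t7 = 0.
Every assignment with t10 = 1 has c = 1; there are 9 such assignment(s).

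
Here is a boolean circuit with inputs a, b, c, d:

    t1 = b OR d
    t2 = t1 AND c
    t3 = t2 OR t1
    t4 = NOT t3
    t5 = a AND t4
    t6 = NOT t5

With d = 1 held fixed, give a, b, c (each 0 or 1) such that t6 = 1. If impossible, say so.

Check with d = 1 and a=1, b=1, c=1:
t1 = b OR d = 1 OR 1 = 1
t2 = t1 AND c = 1 AND 1 = 1
t3 = t2 OR t1 = 1 OR 1 = 1
t4 = NOT t3 = NOT 1 = 0
t5 = a AND t4 = 1 AND 0 = 0
t6 = NOT t5 = NOT 0 = 1
So t6 = 1.

a=1 b=1 c=1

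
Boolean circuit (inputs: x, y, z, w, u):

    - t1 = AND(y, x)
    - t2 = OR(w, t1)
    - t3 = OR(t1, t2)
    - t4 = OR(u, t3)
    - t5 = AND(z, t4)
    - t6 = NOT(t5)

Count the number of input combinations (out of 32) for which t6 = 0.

13

t6 = NOT(t5) must be 0, so t5 = 1.
Enumerating the 32 input combinations, 13 give t6 = 0 and 19 give t6 = 1.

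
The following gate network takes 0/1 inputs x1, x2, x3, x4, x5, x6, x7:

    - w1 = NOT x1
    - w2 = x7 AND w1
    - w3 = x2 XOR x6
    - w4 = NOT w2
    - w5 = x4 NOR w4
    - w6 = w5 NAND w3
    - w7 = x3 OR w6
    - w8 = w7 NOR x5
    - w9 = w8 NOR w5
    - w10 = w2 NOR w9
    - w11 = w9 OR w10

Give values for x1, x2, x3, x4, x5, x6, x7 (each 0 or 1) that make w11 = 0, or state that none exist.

x1=0 x2=0 x3=0 x4=0 x5=1 x6=0 x7=1

w11 = w9 OR w10 must be 0, so both w9 = 0 and w10 = 0.
w9 = w8 NOR w5 must be 0, so at least one of w8, w5 is 1.
w10 = w2 NOR w9 must be 0, so at least one of w2, w9 is 1.
Check with x1=0 x2=0 x3=0 x4=0 x5=1 x6=0 x7=1:
w1 = NOT x1 = NOT 0 = 1
w2 = x7 AND w1 = 1 AND 1 = 1
w3 = x2 XOR x6 = 0 XOR 0 = 0
w4 = NOT w2 = NOT 1 = 0
w5 = x4 NOR w4 = 0 NOR 0 = 1
w6 = w5 NAND w3 = 1 NAND 0 = 1
w7 = x3 OR w6 = 0 OR 1 = 1
w8 = w7 NOR x5 = 1 NOR 1 = 0
w9 = w8 NOR w5 = 0 NOR 1 = 0
w10 = w2 NOR w9 = 1 NOR 0 = 0
w11 = w9 OR w10 = 0 OR 0 = 0
So w11 = 0 as required.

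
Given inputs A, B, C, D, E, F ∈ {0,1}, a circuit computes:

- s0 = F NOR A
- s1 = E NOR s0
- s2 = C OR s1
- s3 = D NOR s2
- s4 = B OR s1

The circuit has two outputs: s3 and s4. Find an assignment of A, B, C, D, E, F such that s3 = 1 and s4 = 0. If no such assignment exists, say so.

Check with A=0 B=0 C=0 D=0 E=1 F=1:
s0 = F NOR A = 1 NOR 0 = 0
s1 = E NOR s0 = 1 NOR 0 = 0
s2 = C OR s1 = 0 OR 0 = 0
s3 = D NOR s2 = 0 NOR 0 = 1
s4 = B OR s1 = 0 OR 0 = 0
So s3 = 1 and s4 = 0.

A=0 B=0 C=0 D=0 E=1 F=1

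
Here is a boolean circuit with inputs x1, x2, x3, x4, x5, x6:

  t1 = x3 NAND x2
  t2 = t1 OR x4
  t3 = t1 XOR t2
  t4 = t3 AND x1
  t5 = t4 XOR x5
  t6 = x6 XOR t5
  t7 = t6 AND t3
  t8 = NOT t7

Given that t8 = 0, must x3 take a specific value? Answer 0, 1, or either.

1

t8 = NOT t7 must be 0, so t7 = 1.
Every assignment with t8 = 0 has x3 = 1; there are 4 such assignment(s).
  x1=0, x2=1, x3=1, x4=1, x5=0, x6=1
  x1=0, x2=1, x3=1, x4=1, x5=1, x6=0
  x1=1, x2=1, x3=1, x4=1, x5=0, x6=0
  x1=1, x2=1, x3=1, x4=1, x5=1, x6=1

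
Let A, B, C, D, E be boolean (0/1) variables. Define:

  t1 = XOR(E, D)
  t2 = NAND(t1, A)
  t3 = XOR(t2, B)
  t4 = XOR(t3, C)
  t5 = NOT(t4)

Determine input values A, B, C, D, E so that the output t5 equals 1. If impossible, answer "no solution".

A=0 B=0 C=1 D=1 E=0

t5 = NOT(t4) must be 1, so t4 = 0.
t4 = XOR(t3, C) must be 0, so t3 and C are equal.
Check with A=0 B=0 C=1 D=1 E=0:
t1 = XOR(E, D) = XOR(0, 1) = 1
t2 = NAND(t1, A) = NAND(1, 0) = 1
t3 = XOR(t2, B) = XOR(1, 0) = 1
t4 = XOR(t3, C) = XOR(1, 1) = 0
t5 = NOT(t4) = NOT 0 = 1
So t5 = 1 as required.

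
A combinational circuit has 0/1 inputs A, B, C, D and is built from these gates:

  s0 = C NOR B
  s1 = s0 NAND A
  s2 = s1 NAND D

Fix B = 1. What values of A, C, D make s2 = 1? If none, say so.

A=1, C=0, D=0

s2 = s1 NAND D must be 1, so at least one of s1, D is 0.
Check with B = 1 and A=1, C=0, D=0:
s0 = C NOR B = 0 NOR 1 = 0
s1 = s0 NAND A = 0 NAND 1 = 1
s2 = s1 NAND D = 1 NAND 0 = 1
So s2 = 1.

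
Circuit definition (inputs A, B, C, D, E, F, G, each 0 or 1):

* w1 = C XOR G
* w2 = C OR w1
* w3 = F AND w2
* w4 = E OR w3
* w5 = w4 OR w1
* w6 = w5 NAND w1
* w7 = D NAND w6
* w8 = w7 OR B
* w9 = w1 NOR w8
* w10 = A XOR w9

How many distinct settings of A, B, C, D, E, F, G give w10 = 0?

w10 = A XOR w9 must be 0, so A and w9 are equal.
Enumerating the 128 input combinations, 64 give w10 = 0 and 64 give w10 = 1.

64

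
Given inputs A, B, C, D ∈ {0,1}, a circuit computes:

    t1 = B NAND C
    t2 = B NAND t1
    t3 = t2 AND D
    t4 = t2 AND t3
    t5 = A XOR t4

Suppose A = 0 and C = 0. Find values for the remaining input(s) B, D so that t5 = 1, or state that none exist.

B=0 D=1

t5 = A XOR t4 must be 1, so A and t4 differ.
Check with A = 0 and C = 0 and B=0, D=1:
t1 = B NAND C = 0 NAND 0 = 1
t2 = B NAND t1 = 0 NAND 1 = 1
t3 = t2 AND D = 1 AND 1 = 1
t4 = t2 AND t3 = 1 AND 1 = 1
t5 = A XOR t4 = 0 XOR 1 = 1
So t5 = 1.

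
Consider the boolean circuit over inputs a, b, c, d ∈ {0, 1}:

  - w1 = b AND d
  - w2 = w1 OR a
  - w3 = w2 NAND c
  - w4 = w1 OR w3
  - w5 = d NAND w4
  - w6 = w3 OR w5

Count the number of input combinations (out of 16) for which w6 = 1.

w6 = w3 OR w5 must be 1, so at least one of w3, w5 is 1.
Enumerating the 16 input combinations, 14 give w6 = 1 and 2 give w6 = 0.

14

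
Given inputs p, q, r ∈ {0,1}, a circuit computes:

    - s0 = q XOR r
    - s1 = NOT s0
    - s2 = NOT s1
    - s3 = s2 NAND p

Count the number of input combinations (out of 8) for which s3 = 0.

s3 = s2 NAND p must be 0, so both s2 = 1 and p = 1.
Enumerating the 8 input combinations, 2 give s3 = 0 and 6 give s3 = 1.

2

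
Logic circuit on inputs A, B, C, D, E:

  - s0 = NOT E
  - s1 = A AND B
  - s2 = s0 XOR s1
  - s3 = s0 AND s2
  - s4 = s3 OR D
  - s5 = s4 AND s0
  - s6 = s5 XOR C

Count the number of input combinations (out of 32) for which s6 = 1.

s6 = s5 XOR C must be 1, so s5 and C differ.
Enumerating the 32 input combinations, 16 give s6 = 1 and 16 give s6 = 0.

16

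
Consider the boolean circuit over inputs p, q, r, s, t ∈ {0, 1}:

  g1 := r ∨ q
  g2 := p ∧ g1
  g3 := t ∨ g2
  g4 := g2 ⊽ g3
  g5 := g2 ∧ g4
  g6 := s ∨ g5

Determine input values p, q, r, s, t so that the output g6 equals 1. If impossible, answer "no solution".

g6 = s ∨ g5 must be 1, so at least one of s, g5 is 1.
Check with p=0, q=0, r=0, s=1, t=1:
g1 = r ∨ q = 0 ∨ 0 = 0
g2 = p ∧ g1 = 0 ∧ 0 = 0
g3 = t ∨ g2 = 1 ∨ 0 = 1
g4 = g2 ⊽ g3 = 0 ⊽ 1 = 0
g5 = g2 ∧ g4 = 0 ∧ 0 = 0
g6 = s ∨ g5 = 1 ∨ 0 = 1
So g6 = 1 as required.

p=0, q=0, r=0, s=1, t=1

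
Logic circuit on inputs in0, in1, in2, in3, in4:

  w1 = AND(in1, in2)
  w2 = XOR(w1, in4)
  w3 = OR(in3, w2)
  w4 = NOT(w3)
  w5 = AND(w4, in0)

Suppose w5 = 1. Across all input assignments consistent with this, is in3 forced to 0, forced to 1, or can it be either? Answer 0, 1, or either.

w5 = AND(w4, in0) must be 1, so both w4 = 1 and in0 = 1.
w4 = NOT(w3) must be 1, so w3 = 0.
Every assignment with w5 = 1 has in3 = 0; there are 4 such assignment(s).
  in0=1, in1=0, in2=0, in3=0, in4=0
  in0=1, in1=0, in2=1, in3=0, in4=0
  in0=1, in1=1, in2=0, in3=0, in4=0
  in0=1, in1=1, in2=1, in3=0, in4=1

0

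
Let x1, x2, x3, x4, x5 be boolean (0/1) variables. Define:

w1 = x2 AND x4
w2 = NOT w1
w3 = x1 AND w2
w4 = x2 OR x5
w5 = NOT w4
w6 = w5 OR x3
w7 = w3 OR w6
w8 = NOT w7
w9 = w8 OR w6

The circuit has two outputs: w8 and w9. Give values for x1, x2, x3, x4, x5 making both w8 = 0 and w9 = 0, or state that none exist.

x1=1 x2=1 x3=0 x4=0 x5=1

Check with x1=1 x2=1 x3=0 x4=0 x5=1:
w1 = x2 AND x4 = 1 AND 0 = 0
w2 = NOT w1 = NOT 0 = 1
w3 = x1 AND w2 = 1 AND 1 = 1
w4 = x2 OR x5 = 1 OR 1 = 1
w5 = NOT w4 = NOT 1 = 0
w6 = w5 OR x3 = 0 OR 0 = 0
w7 = w3 OR w6 = 1 OR 0 = 1
w8 = NOT w7 = NOT 1 = 0
w9 = w8 OR w6 = 0 OR 0 = 0
So w8 = 0 and w9 = 0.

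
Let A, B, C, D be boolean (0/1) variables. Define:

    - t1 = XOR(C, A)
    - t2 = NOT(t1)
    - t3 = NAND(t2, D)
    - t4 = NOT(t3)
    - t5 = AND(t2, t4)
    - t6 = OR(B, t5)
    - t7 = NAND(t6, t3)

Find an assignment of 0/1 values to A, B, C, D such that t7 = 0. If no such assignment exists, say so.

A=0 B=1 C=1 D=0

Check with A=0 B=1 C=1 D=0:
t1 = XOR(C, A) = XOR(1, 0) = 1
t2 = NOT(t1) = NOT 1 = 0
t3 = NAND(t2, D) = NAND(0, 0) = 1
t4 = NOT(t3) = NOT 1 = 0
t5 = AND(t2, t4) = AND(0, 0) = 0
t6 = OR(B, t5) = OR(1, 0) = 1
t7 = NAND(t6, t3) = NAND(1, 1) = 0
So t7 = 0 as required.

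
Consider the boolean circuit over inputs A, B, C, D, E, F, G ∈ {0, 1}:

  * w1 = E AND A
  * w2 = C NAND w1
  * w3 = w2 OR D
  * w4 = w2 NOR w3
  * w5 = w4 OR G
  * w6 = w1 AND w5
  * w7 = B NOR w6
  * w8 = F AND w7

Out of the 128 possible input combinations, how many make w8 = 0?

101

w8 = F AND w7 must be 0, so at least one of F, w7 is 0.
Enumerating the 128 input combinations, 101 give w8 = 0 and 27 give w8 = 1.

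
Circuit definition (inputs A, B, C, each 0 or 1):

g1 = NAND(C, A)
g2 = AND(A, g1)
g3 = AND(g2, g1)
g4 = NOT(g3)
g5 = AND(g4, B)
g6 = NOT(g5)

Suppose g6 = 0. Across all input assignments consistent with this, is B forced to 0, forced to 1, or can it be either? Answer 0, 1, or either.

1

g6 = NOT(g5) must be 0, so g5 = 1.
g5 = AND(g4, B) must be 1, so both g4 = 1 and B = 1.
g4 = NOT(g3) must be 1, so g3 = 0.
Every assignment with g6 = 0 has B = 1; there are 3 such assignment(s).
  A=0, B=1, C=0
  A=0, B=1, C=1
  A=1, B=1, C=1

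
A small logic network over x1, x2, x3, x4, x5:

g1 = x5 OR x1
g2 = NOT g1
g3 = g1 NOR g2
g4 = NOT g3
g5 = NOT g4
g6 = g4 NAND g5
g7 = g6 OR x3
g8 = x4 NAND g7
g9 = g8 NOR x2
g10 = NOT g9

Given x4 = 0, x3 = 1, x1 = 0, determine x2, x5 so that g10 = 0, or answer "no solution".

no solution exists

With x4 = 0, x3 = 1, x1 = 0 fixed, none of the 4 settings of x2, x5 give g10 = 0.
For example, with x2=0, x5=1:
g1 = x5 OR x1 = 1 OR 0 = 1
g2 = NOT g1 = NOT 1 = 0
g3 = g1 NOR g2 = 1 NOR 0 = 0
g4 = NOT g3 = NOT 0 = 1
g5 = NOT g4 = NOT 1 = 0
g6 = g4 NAND g5 = 1 NAND 0 = 1
g7 = g6 OR x3 = 1 OR 1 = 1
g8 = x4 NAND g7 = 0 NAND 1 = 1
g9 = g8 NOR x2 = 1 NOR 0 = 0
g10 = NOT g9 = NOT 0 = 1
giving g10 = 1 ≠ 0.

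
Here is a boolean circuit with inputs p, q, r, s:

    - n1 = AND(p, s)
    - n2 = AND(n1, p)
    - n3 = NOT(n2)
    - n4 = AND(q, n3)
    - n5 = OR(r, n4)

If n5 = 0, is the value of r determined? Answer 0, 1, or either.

0

n5 = OR(r, n4) must be 0, so both r = 0 and n4 = 0.
n4 = AND(q, n3) must be 0, so at least one of q, n3 is 0.
Every assignment with n5 = 0 has r = 0; there are 5 such assignment(s).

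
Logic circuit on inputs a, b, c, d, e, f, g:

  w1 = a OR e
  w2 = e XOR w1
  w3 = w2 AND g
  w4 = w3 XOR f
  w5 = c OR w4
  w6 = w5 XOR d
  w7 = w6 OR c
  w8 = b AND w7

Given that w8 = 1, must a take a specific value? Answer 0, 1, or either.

Both values of a occur among assignments with w8 = 1:
  a=0: a=0, b=1, c=0, d=0, e=0, f=1, g=0
  a=1: a=1, b=1, c=0, d=0, e=0, f=0, g=1

either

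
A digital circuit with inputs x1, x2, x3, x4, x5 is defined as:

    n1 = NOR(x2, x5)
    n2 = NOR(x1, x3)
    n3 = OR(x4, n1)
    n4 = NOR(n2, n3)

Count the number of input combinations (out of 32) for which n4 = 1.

n4 = NOR(n2, n3) must be 1, so both n2 = 0 and n3 = 0.
n2 = NOR(x1, x3) must be 0, so at least one of x1, x3 is 1.
n3 = OR(x4, n1) must be 0, so both x4 = 0 and n1 = 0.
Enumerating the 32 input combinations, 9 give n4 = 1 and 23 give n4 = 0.

9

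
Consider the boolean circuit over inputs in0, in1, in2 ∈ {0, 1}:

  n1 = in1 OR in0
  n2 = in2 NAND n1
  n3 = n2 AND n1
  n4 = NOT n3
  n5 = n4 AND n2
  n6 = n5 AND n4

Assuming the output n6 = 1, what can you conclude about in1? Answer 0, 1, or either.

n6 = n5 AND n4 must be 1, so both n5 = 1 and n4 = 1.
n5 = n4 AND n2 must be 1, so both n4 = 1 and n2 = 1.
Every assignment with n6 = 1 has in1 = 0; there are 2 such assignment(s).
  in0=0, in1=0, in2=0
  in0=0, in1=0, in2=1

0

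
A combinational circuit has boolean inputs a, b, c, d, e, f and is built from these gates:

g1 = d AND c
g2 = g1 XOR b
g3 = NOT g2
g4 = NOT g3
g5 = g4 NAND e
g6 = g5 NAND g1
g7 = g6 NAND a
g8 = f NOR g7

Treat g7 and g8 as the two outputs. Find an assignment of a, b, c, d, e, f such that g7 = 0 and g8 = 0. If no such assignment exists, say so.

a=1, b=0, c=0, d=1, e=0, f=1

Check with a=1, b=0, c=0, d=1, e=0, f=1:
g1 = d AND c = 1 AND 0 = 0
g2 = g1 XOR b = 0 XOR 0 = 0
g3 = NOT g2 = NOT 0 = 1
g4 = NOT g3 = NOT 1 = 0
g5 = g4 NAND e = 0 NAND 0 = 1
g6 = g5 NAND g1 = 1 NAND 0 = 1
g7 = g6 NAND a = 1 NAND 1 = 0
g8 = f NOR g7 = 1 NOR 0 = 0
So g7 = 0 and g8 = 0.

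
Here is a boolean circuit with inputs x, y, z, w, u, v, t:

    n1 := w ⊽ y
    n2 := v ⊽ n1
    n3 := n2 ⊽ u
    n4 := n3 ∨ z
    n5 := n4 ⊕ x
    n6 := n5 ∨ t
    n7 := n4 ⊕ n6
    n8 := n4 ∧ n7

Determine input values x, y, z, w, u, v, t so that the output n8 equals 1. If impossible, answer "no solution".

n8 = n4 ∧ n7 must be 1, so both n4 = 1 and n7 = 1.
n4 = n3 ∨ z must be 1, so at least one of n3, z is 1.
n7 = n4 ⊕ n6 must be 1, so n4 and n6 differ.
Check with x=1 y=0 z=0 w=0 u=0 v=0 t=0:
n1 = w ⊽ y = 0 ⊽ 0 = 1
n2 = v ⊽ n1 = 0 ⊽ 1 = 0
n3 = n2 ⊽ u = 0 ⊽ 0 = 1
n4 = n3 ∨ z = 1 ∨ 0 = 1
n5 = n4 ⊕ x = 1 ⊕ 1 = 0
n6 = n5 ∨ t = 0 ∨ 0 = 0
n7 = n4 ⊕ n6 = 1 ⊕ 0 = 1
n8 = n4 ∧ n7 = 1 ∧ 1 = 1
So n8 = 1 as required.

x=1 y=0 z=0 w=0 u=0 v=0 t=0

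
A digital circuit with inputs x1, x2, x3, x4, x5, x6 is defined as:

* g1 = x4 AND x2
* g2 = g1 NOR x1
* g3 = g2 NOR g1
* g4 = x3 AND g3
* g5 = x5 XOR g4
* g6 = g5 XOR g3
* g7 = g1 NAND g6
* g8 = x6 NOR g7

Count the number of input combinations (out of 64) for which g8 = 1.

g8 = x6 NOR g7 must be 1, so both x6 = 0 and g7 = 0.
Enumerating the 64 input combinations, 4 give g8 = 1 and 60 give g8 = 0.

4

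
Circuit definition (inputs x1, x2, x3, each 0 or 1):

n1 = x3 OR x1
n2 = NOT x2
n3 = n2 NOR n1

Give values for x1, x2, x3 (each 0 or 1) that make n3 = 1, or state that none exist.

n3 = n2 NOR n1 must be 1, so both n2 = 0 and n1 = 0.
n2 = NOT x2 must be 0, so x2 = 1.
Check with x1=0, x2=1, x3=0:
n1 = x3 OR x1 = 0 OR 0 = 0
n2 = NOT x2 = NOT 1 = 0
n3 = n2 NOR n1 = 0 NOR 0 = 1
So n3 = 1 as required.

x1=0, x2=1, x3=0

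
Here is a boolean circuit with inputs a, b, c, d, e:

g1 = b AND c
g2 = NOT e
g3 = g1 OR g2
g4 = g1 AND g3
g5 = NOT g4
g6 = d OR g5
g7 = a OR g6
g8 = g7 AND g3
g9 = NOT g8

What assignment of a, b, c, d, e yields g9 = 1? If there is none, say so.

a=1, b=1, c=0, d=0, e=1

g9 = NOT g8 must be 1, so g8 = 0.
g8 = g7 AND g3 must be 0, so at least one of g7, g3 is 0.
Check with a=1, b=1, c=0, d=0, e=1:
g1 = b AND c = 1 AND 0 = 0
g2 = NOT e = NOT 1 = 0
g3 = g1 OR g2 = 0 OR 0 = 0
g4 = g1 AND g3 = 0 AND 0 = 0
g5 = NOT g4 = NOT 0 = 1
g6 = d OR g5 = 0 OR 1 = 1
g7 = a OR g6 = 1 OR 1 = 1
g8 = g7 AND g3 = 1 AND 0 = 0
g9 = NOT g8 = NOT 0 = 1
So g9 = 1 as required.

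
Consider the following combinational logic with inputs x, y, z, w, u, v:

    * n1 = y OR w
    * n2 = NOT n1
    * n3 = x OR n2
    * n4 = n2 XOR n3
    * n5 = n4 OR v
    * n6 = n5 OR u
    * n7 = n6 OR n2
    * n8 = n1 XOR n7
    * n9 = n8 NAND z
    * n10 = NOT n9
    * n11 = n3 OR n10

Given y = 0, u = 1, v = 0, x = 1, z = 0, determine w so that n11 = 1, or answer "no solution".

n11 = n3 OR n10 must be 1, so at least one of n3, n10 is 1.
Check with y = 0, u = 1, v = 0, x = 1, z = 0 and w=1:
n1 = y OR w = 0 OR 1 = 1
n2 = NOT n1 = NOT 1 = 0
n3 = x OR n2 = 1 OR 0 = 1
n4 = n2 XOR n3 = 0 XOR 1 = 1
n5 = n4 OR v = 1 OR 0 = 1
n6 = n5 OR u = 1 OR 1 = 1
n7 = n6 OR n2 = 1 OR 0 = 1
n8 = n1 XOR n7 = 1 XOR 1 = 0
n9 = n8 NAND z = 0 NAND 0 = 1
n10 = NOT n9 = NOT 1 = 0
n11 = n3 OR n10 = 1 OR 0 = 1
So n11 = 1.

w=1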